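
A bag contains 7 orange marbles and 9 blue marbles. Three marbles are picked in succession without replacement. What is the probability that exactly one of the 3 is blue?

27/80

One ordering (blue drawn first) has probability 9/16 × 7/15 × 6/14 = 378/3360 = 9/80.
There are C(3,1) = 3 such orderings, each equally likely, so P = 3 × 9/80 = 27/80.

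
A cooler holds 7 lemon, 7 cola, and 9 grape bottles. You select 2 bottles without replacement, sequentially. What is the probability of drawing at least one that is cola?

P(no cola) = 16/23 × 15/22 = 240/506 = 120/253.
P(at least one) = 1 − 120/253 = 133/253.

133/253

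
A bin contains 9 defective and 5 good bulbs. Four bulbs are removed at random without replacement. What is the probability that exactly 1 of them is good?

One ordering (good drawn first) has probability 5/14 × 9/13 × 8/12 × 7/11 = 2520/24024 = 15/143.
There are C(4,1) = 4 such orderings, each equally likely, so P = 4 × 15/143 = 60/143.

60/143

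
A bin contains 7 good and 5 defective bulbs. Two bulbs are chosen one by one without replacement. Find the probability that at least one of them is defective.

P(no defective) = 7/12 × 6/11 = 42/132 = 7/22.
P(at least one) = 1 − 7/22 = 15/22.

15/22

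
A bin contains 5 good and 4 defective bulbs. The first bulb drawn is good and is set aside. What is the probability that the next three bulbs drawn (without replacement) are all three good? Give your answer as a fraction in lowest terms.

With the first bulb removed, 4 good remain out of 8.
P = 4/8 × 3/7 × 2/6 = 24/336 = 1/14.

1/14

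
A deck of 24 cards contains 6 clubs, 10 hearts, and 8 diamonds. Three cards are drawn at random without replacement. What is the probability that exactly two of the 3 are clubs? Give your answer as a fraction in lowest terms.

One ordering (clubs drawn first) has probability 6/24 × 5/23 × 18/22 = 540/12144 = 45/1012.
There are C(3,2) = 3 such orderings, each equally likely, so P = 3 × 45/1012 = 135/1012.

135/1012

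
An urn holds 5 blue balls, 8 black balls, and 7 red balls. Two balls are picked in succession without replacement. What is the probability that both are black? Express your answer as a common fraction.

14/95

P = 8/20 × 7/19 = 56/380 = 14/95.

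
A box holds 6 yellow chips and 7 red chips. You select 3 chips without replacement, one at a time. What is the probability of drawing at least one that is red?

133/143

P(no red) = 6/13 × 5/12 × 4/11 = 120/1716 = 10/143.
P(at least one) = 1 − 10/143 = 133/143.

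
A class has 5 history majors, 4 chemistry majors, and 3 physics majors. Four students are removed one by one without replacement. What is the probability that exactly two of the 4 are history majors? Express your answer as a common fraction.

14/33

One ordering (history majors drawn first) has probability 5/12 × 4/11 × 7/10 × 6/9 = 840/11880 = 7/99.
There are C(4,2) = 6 such orderings, each equally likely, so P = 6 × 7/99 = 14/33.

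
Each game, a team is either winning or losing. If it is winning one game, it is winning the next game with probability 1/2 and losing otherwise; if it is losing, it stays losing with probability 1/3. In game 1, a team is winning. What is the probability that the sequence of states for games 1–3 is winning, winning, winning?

Game 1 is given. For each transition, use the conditional probability from the current state:
P(winning | winning) = 1/2; P(winning | winning) = 1/2.
P = 1/2 × 1/2 = 1/4.

1/4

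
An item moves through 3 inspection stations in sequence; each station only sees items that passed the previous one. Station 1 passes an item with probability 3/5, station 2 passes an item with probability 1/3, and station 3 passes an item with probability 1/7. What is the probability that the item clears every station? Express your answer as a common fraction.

1/35

The events are sequential, so multiply the conditional probabilities:
P = 3/5 × 1/3 × 1/7 = 3/105 = 1/35.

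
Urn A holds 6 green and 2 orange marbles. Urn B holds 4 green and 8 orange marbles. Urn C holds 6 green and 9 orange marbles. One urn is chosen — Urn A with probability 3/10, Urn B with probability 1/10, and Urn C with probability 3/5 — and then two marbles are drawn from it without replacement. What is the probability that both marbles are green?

From Urn A: P(both green) = (6/8)(5/7) = 15/28.
From Urn B: P(both green) = (4/12)(3/11) = 1/11.
From Urn C: P(both green) = (6/15)(5/14) = 1/7.
Total probability = (3/10)(15/28) + (1/10)(1/11) + (3/5)(1/7) = 787/3080.

787/3080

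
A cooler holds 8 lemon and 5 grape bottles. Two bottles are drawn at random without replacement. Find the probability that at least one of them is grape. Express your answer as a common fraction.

25/39

P(no grape) = 8/13 × 7/12 = 56/156 = 14/39.
P(at least one) = 1 − 14/39 = 25/39.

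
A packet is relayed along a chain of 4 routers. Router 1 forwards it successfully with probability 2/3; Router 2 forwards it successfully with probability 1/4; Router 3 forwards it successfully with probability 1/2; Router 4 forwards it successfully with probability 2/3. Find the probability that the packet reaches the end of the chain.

Multiplying along the chain,
P = 2/3 × 1/4 × 1/2 × 2/3 = 4/72 = 1/18.

1/18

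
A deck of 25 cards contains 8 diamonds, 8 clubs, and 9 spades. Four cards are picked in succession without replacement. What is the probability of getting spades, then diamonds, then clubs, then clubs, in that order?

Each draw changes the counts, so multiply the conditional probabilities along the sequence:
P = 9/25 × 8/24 × 8/23 × 7/22 = 4032/303600 = 84/6325.

84/6325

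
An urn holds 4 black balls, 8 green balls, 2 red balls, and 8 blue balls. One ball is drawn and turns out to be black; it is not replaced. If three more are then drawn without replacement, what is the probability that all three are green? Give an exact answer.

4/95

After the first draw, 8 of the remaining 21 balls are green.
P = 8/21 × 7/20 × 6/19 = 336/7980 = 4/95.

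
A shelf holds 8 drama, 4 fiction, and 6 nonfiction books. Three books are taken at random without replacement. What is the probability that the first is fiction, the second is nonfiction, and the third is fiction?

1/68

Each draw changes the counts, so multiply the conditional probabilities along the sequence:
P = 4/18 × 6/17 × 3/16 = 72/4896 = 1/68.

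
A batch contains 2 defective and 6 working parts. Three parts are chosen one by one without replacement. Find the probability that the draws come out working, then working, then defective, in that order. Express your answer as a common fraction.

Chain rule:
P = 6/8 × 5/7 × 2/6 = 60/336 = 5/28.

5/28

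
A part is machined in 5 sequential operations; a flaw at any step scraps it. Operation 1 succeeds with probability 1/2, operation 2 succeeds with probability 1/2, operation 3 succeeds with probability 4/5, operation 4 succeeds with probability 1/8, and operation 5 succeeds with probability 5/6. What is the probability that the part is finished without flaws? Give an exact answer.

Each stage is reached only if all earlier stages succeed, so
P = 1/2 × 1/2 × 4/5 × 1/8 × 5/6 = 20/960 = 1/48.

1/48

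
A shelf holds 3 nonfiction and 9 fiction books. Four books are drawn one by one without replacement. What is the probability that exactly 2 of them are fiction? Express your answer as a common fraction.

One ordering (fiction drawn first) has probability 9/12 × 8/11 × 3/10 × 2/9 = 432/11880 = 2/55.
There are C(4,2) = 6 such orderings, each equally likely, so P = 6 × 2/55 = 12/55.

12/55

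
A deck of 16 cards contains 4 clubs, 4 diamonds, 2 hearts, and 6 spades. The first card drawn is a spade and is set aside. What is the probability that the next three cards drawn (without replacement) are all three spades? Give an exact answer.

With the first card removed, 5 spades remain out of 15.
P = 5/15 × 4/14 × 3/13 = 60/2730 = 2/91.

2/91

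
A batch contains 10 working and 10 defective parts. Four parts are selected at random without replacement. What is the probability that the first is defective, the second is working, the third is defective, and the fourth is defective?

20/323

Each draw changes the counts, so multiply the conditional probabilities along the sequence:
P = 10/20 × 10/19 × 9/18 × 8/17 = 7200/116280 = 20/323.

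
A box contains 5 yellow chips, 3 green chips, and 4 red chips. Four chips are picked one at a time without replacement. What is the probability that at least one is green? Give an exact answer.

41/55

P(no green) = 9/12 × 8/11 × 7/10 × 6/9 = 3024/11880 = 14/55.
P(at least one) = 1 − 14/55 = 41/55.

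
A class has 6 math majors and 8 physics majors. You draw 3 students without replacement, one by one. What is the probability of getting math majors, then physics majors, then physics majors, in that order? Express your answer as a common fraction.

Each draw changes the counts, so multiply the conditional probabilities along the sequence:
P = 6/14 × 8/13 × 7/12 = 336/2184 = 2/13.

2/13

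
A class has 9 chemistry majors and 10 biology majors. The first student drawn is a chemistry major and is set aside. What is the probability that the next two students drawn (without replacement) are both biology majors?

With the first student removed, 10 biology majors remain out of 18.
P = 10/18 × 9/17 = 90/306 = 5/17.

5/17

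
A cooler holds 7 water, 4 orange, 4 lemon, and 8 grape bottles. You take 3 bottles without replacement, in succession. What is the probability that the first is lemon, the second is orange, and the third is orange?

Each draw changes the counts, so multiply the conditional probabilities along the sequence:
P = 4/23 × 4/22 × 3/21 = 48/10626 = 8/1771.

8/1771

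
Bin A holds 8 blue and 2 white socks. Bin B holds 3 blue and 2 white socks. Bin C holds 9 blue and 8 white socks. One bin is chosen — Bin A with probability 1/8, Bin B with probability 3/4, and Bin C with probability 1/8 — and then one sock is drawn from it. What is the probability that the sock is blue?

From Bin A: P(blue) = 8/10.
From Bin B: P(blue) = 3/5.
From Bin C: P(blue) = 9/17.
Total probability = (1/8)(8/10) + (3/4)(3/5) + (1/8)(9/17) = 419/680.

419/680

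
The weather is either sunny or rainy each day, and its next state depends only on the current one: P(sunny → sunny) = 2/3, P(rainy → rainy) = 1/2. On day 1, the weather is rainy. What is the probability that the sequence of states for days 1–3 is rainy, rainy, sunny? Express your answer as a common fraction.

Day 1 is given. For each transition, use the conditional probability from the current state:
P(rainy | rainy) = 1/2; P(sunny | rainy) = 1/2.
P = 1/2 × 1/2 = 1/4.

1/4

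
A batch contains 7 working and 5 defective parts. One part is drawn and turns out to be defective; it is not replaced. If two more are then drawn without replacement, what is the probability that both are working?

21/55

With the first part removed, 7 working remain out of 11.
P = 7/11 × 6/10 = 42/110 = 21/55.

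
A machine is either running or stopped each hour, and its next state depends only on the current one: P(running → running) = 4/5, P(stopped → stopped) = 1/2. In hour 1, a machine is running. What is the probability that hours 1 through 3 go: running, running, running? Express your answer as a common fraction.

Hour 1 is given. For each transition, use the conditional probability from the current state:
P(running | running) = 4/5; P(running | running) = 4/5.
P = 4/5 × 4/5 = 16/25.

16/25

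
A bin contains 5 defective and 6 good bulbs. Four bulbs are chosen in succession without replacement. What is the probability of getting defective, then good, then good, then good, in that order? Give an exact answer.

5/66

Each draw changes the counts, so multiply the conditional probabilities along the sequence:
P = 5/11 × 6/10 × 5/9 × 4/8 = 600/7920 = 5/66.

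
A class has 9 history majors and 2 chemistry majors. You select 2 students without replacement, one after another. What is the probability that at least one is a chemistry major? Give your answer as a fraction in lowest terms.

19/55

P(no chemistry majors) = 9/11 × 8/10 = 72/110 = 36/55.
P(at least one) = 1 − 36/55 = 19/55.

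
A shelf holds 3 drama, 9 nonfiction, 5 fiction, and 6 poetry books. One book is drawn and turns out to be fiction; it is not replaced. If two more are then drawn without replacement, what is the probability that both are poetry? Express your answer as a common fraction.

5/77

After the first draw, 6 of the remaining 22 books are poetry.
P = 6/22 × 5/21 = 30/462 = 5/77.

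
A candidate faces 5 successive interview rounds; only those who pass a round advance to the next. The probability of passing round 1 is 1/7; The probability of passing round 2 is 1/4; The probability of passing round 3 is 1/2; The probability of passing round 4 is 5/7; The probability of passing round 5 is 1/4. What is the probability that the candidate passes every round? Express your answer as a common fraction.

Multiplying along the chain,
P = 1/7 × 1/4 × 1/2 × 5/7 × 1/4 = 5/1568.

5/1568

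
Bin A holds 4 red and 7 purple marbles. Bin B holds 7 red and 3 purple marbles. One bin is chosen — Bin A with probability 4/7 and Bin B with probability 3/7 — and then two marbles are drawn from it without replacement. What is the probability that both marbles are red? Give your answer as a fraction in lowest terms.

From Bin A: P(both red) = (4/11)(3/10) = 6/55.
From Bin B: P(both red) = (7/10)(6/9) = 7/15.
Total probability = (4/7)(6/55) + (3/7)(7/15) = 101/385.

101/385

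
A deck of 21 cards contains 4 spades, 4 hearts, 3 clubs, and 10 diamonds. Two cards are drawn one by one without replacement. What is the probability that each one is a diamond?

P(every draw is a diamond) = 10/21 × 9/20 = 90/420 = 3/14.

3/14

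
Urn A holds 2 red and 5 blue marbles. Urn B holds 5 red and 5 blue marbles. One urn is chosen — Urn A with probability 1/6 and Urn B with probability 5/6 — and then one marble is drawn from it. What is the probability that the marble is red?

13/28

From Urn A: P(red) = 2/7.
From Urn B: P(red) = 5/10.
Total probability = (1/6)(2/7) + (5/6)(5/10) = 13/28.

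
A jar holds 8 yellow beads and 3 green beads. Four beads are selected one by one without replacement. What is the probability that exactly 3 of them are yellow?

One ordering (yellow drawn first) has probability 8/11 × 7/10 × 6/9 × 3/8 = 1008/7920 = 7/55.
There are C(4,3) = 4 such orderings, each equally likely, so P = 4 × 7/55 = 28/55.

28/55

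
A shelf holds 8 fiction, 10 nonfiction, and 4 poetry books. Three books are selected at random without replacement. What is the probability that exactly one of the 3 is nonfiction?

3/7

One ordering (nonfiction drawn first) has probability 10/22 × 12/21 × 11/20 = 1320/9240 = 1/7.
There are C(3,1) = 3 such orderings, each equally likely, so P = 3 × 1/7 = 3/7.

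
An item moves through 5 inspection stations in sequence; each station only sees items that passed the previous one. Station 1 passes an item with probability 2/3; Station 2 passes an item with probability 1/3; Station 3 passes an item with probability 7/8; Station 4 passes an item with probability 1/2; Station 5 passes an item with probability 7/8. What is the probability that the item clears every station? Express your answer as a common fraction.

Each stage is reached only if all earlier stages succeed, so
P = 2/3 × 1/3 × 7/8 × 1/2 × 7/8 = 98/1152 = 49/576.

49/576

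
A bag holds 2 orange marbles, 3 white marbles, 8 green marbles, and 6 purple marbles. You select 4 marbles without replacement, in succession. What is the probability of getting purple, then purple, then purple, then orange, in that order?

Chain rule:
P = 6/19 × 5/18 × 4/17 × 2/16 = 240/93024 = 5/1938.

5/1938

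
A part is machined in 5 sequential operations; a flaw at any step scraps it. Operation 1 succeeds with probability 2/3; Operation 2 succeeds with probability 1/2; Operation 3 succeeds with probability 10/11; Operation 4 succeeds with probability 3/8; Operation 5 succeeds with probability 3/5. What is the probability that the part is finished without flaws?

3/44

The events are sequential, so multiply the conditional probabilities:
P = 2/3 × 1/2 × 10/11 × 3/8 × 3/5 = 180/2640 = 3/44.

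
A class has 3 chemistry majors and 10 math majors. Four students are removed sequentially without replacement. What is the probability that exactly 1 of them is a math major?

2/143

One ordering (a math major drawn first) has probability 10/13 × 3/12 × 2/11 × 1/10 = 60/17160 = 1/286.
There are C(4,1) = 4 such orderings, each equally likely, so P = 4 × 1/286 = 2/143.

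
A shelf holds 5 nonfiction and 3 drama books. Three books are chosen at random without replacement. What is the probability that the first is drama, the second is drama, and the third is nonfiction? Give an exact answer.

Multiply the probability of each draw given the previous ones:
P = 3/8 × 2/7 × 5/6 = 30/336 = 5/56.

5/56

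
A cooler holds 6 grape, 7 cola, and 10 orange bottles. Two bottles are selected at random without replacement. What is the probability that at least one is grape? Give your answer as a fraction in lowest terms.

117/253

P(no grape) = 17/23 × 16/22 = 272/506 = 136/253.
P(at least one) = 1 − 136/253 = 117/253.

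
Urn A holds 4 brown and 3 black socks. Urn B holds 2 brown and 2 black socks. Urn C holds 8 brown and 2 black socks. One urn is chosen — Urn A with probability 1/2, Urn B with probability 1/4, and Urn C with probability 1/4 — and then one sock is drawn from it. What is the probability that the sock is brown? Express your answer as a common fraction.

171/280

From Urn A: P(brown) = 4/7.
From Urn B: P(brown) = 2/4.
From Urn C: P(brown) = 8/10.
Total probability = (1/2)(4/7) + (1/4)(2/4) + (1/4)(8/10) = 171/280.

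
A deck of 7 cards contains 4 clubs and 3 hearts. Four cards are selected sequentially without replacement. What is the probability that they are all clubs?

P = 4/7 × 3/6 × 2/5 × 1/4 = 24/840 = 1/35.

1/35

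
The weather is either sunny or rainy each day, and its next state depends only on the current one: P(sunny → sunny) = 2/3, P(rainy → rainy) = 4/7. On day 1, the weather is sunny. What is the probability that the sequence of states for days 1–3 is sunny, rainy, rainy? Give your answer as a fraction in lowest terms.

Day 1 is given. For each transition, use the conditional probability from the current state:
P(rainy | sunny) = 1/3; P(rainy | rainy) = 4/7.
P = 1/3 × 4/7 = 4/21.

4/21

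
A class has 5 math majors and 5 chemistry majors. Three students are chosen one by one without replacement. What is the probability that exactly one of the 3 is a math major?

One ordering (a math major drawn first) has probability 5/10 × 5/9 × 4/8 = 100/720 = 5/36.
There are C(3,1) = 3 such orderings, each equally likely, so P = 3 × 5/36 = 5/12.

5/12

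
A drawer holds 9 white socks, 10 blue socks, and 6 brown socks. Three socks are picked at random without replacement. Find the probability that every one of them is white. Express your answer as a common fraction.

P(all white) = 9/25 × 8/24 × 7/23 = 504/13800 = 21/575.

21/575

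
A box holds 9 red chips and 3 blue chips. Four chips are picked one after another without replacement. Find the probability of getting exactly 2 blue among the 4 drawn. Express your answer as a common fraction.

12/55

One ordering (blue drawn first) has probability 3/12 × 2/11 × 9/10 × 8/9 = 432/11880 = 2/55.
There are C(4,2) = 6 such orderings, each equally likely, so P = 6 × 2/55 = 12/55.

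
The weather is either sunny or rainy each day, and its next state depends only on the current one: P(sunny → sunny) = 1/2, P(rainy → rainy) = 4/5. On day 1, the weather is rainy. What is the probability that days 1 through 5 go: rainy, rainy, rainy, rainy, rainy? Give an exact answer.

256/625

Day 1 is given. For each transition, use the conditional probability from the current state:
P(rainy | rainy) = 4/5; P(rainy | rainy) = 4/5; P(rainy | rainy) = 4/5; P(rainy | rainy) = 4/5.
P = 4/5 × 4/5 × 4/5 × 4/5 = 256/625.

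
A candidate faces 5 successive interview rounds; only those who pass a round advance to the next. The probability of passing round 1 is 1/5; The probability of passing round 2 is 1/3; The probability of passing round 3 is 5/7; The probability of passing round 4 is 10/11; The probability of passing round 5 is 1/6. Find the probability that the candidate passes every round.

The events are sequential, so multiply the conditional probabilities:
P = 1/5 × 1/3 × 5/7 × 10/11 × 1/6 = 50/6930 = 5/693.

5/693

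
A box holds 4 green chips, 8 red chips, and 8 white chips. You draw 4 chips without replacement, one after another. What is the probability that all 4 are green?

1/4845

P(every draw is green) = 4/20 × 3/19 × 2/18 × 1/17 = 24/116280 = 1/4845.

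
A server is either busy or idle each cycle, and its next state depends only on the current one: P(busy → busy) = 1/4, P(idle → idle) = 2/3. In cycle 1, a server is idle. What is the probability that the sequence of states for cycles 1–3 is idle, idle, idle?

4/9

Cycle 1 is given. For each transition, use the conditional probability from the current state:
P(idle | idle) = 2/3; P(idle | idle) = 2/3.
P = 2/3 × 2/3 = 4/9.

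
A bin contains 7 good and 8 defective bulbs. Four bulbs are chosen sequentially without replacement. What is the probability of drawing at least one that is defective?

P(no defective) = 7/15 × 6/14 × 5/13 × 4/12 = 840/32760 = 1/39.
P(at least one) = 1 − 1/39 = 38/39.

38/39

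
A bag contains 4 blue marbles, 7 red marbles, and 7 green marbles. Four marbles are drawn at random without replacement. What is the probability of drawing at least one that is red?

91/102

P(no red) = 11/18 × 10/17 × 9/16 × 8/15 = 7920/73440 = 11/102.
P(at least one) = 1 − 11/102 = 91/102.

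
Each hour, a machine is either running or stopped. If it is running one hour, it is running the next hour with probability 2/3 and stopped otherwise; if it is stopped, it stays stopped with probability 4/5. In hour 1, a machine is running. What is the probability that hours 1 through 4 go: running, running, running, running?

8/27

Hour 1 is given. For each transition, use the conditional probability from the current state:
P(running | running) = 2/3; P(running | running) = 2/3; P(running | running) = 2/3.
P = 2/3 × 2/3 × 2/3 = 8/27.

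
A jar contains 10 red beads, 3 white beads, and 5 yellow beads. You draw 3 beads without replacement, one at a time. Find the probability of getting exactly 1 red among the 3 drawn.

One ordering (red drawn first) has probability 10/18 × 8/17 × 7/16 = 560/4896 = 35/306.
There are C(3,1) = 3 such orderings, each equally likely, so P = 3 × 35/306 = 35/102.

35/102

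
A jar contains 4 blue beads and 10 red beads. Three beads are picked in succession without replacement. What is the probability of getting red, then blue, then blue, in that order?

Each draw changes the counts, so multiply the conditional probabilities along the sequence:
P = 10/14 × 4/13 × 3/12 = 120/2184 = 5/91.

5/91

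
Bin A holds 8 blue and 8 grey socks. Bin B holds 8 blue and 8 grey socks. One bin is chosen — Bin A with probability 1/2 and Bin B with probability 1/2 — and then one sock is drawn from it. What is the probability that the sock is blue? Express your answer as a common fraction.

From Bin A: P(blue) = 8/16.
From Bin B: P(blue) = 8/16.
Total probability = (1/2)(8/16) + (1/2)(8/16) = 1/2.

1/2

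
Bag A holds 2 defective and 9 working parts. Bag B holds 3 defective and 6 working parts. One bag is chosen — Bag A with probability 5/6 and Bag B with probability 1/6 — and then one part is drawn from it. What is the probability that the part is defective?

41/198

From Bag A: P(defective) = 2/11.
From Bag B: P(defective) = 3/9.
Total probability = (5/6)(2/11) + (1/6)(3/9) = 41/198.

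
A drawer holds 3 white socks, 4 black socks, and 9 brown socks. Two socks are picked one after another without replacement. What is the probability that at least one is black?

P(no black) = 12/16 × 11/15 = 132/240 = 11/20.
P(at least one) = 1 − 11/20 = 9/20.

9/20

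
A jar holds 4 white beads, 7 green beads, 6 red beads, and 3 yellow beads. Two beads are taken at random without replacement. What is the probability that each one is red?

3/38

P(all red) = 6/20 × 5/19 = 30/380 = 3/38.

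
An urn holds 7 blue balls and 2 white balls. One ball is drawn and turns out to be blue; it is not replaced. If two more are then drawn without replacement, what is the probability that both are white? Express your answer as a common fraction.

After the first draw, 2 of the remaining 8 balls are white.
P = 2/8 × 1/7 = 2/56 = 1/28.

1/28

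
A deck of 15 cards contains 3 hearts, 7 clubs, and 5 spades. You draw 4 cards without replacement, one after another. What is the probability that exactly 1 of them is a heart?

One ordering (a heart drawn first) has probability 3/15 × 12/14 × 11/13 × 10/12 = 3960/32760 = 11/91.
There are C(4,1) = 4 such orderings, each equally likely, so P = 4 × 11/91 = 44/91.

44/91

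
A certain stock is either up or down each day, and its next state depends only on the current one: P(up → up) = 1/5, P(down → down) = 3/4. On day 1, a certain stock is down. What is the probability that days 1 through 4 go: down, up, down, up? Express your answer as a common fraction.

1/20

Day 1 is given. For each transition, use the conditional probability from the current state:
P(up | down) = 1/4; P(down | up) = 4/5; P(up | down) = 1/4.
P = 1/4 × 4/5 × 1/4 = 4/80 = 1/20.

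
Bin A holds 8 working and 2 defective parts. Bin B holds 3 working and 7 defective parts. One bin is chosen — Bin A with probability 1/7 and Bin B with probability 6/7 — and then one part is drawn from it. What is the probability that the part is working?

From Bin A: P(working) = 8/10.
From Bin B: P(working) = 3/10.
Total probability = (1/7)(8/10) + (6/7)(3/10) = 13/35.

13/35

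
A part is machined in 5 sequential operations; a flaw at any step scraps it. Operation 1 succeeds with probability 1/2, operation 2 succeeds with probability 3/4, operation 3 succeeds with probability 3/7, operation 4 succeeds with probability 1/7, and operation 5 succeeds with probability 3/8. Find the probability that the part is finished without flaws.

Multiplying along the chain,
P = 1/2 × 3/4 × 3/7 × 1/7 × 3/8 = 27/3136.

27/3136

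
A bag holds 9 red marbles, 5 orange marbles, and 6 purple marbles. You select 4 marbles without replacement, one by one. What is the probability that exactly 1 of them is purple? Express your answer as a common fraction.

728/1615

One ordering (purple drawn first) has probability 6/20 × 14/19 × 13/18 × 12/17 = 13104/116280 = 182/1615.
There are C(4,1) = 4 such orderings, each equally likely, so P = 4 × 182/1615 = 728/1615.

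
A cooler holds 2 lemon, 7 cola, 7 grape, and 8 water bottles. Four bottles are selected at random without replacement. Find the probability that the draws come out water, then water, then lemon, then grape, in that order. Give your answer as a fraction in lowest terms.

Multiply the probability of each draw given the previous ones:
P = 8/24 × 7/23 × 2/22 × 7/21 = 784/255024 = 7/2277.

7/2277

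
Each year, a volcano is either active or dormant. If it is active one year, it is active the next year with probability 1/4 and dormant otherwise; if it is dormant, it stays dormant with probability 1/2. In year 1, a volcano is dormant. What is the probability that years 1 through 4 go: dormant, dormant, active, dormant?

3/16

Year 1 is given. For each transition, use the conditional probability from the current state:
P(dormant | dormant) = 1/2; P(active | dormant) = 1/2; P(dormant | active) = 3/4.
P = 1/2 × 1/2 × 3/4 = 3/16.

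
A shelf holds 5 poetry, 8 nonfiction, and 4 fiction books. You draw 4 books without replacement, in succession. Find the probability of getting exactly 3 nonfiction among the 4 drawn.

One ordering (nonfiction drawn first) has probability 8/17 × 7/16 × 6/15 × 9/14 = 3024/57120 = 9/170.
There are C(4,3) = 4 such orderings, each equally likely, so P = 4 × 9/170 = 18/85.

18/85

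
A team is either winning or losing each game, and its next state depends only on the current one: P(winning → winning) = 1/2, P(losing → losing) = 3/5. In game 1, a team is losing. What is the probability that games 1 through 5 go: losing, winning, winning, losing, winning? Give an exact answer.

1/25

Game 1 is given. For each transition, use the conditional probability from the current state:
P(winning | losing) = 2/5; P(winning | winning) = 1/2; P(losing | winning) = 1/2; P(winning | losing) = 2/5.
P = 2/5 × 1/2 × 1/2 × 2/5 = 4/100 = 1/25.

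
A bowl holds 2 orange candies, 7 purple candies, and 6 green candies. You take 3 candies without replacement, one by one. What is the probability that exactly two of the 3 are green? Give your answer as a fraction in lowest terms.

27/91

One ordering (green drawn first) has probability 6/15 × 5/14 × 9/13 = 270/2730 = 9/91.
There are C(3,2) = 3 such orderings, each equally likely, so P = 3 × 9/91 = 27/91.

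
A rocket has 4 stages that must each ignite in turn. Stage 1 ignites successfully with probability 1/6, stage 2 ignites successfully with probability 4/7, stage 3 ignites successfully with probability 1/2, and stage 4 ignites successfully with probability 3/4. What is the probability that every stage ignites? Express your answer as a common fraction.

Each stage is reached only if all earlier stages succeed, so
P = 1/6 × 4/7 × 1/2 × 3/4 = 12/336 = 1/28.

1/28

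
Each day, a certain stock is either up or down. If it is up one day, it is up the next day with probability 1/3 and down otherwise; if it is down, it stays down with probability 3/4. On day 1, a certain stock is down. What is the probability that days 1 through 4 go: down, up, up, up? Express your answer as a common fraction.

Day 1 is given. For each transition, use the conditional probability from the current state:
P(up | down) = 1/4; P(up | up) = 1/3; P(up | up) = 1/3.
P = 1/4 × 1/3 × 1/3 = 1/36.

1/36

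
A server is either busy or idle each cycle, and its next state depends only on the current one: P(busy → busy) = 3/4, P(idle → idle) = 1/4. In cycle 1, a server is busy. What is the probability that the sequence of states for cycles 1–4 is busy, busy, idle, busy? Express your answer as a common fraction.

9/64

Cycle 1 is given. For each transition, use the conditional probability from the current state:
P(busy | busy) = 3/4; P(idle | busy) = 1/4; P(busy | idle) = 3/4.
P = 3/4 × 1/4 × 3/4 = 9/64.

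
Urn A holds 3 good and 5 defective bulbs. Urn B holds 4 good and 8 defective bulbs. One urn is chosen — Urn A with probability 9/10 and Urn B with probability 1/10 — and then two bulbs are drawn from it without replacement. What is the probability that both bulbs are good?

65/616

From Urn A: P(both good) = (3/8)(2/7) = 3/28.
From Urn B: P(both good) = (4/12)(3/11) = 1/11.
Total probability = (9/10)(3/28) + (1/10)(1/11) = 65/616.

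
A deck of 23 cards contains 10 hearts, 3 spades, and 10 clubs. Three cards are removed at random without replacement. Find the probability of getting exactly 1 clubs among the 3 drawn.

780/1771

One ordering (a club drawn first) has probability 10/23 × 13/22 × 12/21 = 1560/10626 = 260/1771.
There are C(3,1) = 3 such orderings, each equally likely, so P = 3 × 260/1771 = 780/1771.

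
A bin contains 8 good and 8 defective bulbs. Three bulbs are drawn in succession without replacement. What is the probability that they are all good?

P(all good) = 8/16 × 7/15 × 6/14 = 336/3360 = 1/10.

1/10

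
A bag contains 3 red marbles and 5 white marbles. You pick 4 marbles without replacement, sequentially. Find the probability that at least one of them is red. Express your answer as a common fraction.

P(no red) = 5/8 × 4/7 × 3/6 × 2/5 = 120/1680 = 1/14.
P(at least one) = 1 − 1/14 = 13/14.

13/14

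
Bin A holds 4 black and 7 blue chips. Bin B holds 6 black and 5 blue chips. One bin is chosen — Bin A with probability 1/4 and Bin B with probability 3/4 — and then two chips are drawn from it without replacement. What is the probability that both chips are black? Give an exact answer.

51/220

From Bin A: P(both black) = (4/11)(3/10) = 6/55.
From Bin B: P(both black) = (6/11)(5/10) = 3/11.
Total probability = (1/4)(6/55) + (3/4)(3/11) = 51/220.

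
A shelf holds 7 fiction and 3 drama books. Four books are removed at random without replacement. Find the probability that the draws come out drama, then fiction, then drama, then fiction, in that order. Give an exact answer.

Chain rule:
P = 3/10 × 7/9 × 2/8 × 6/7 = 252/5040 = 1/20.

1/20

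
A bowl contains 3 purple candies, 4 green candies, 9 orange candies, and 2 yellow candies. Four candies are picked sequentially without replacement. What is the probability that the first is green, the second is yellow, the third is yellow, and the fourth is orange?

1/1020

Multiply the probability of each draw given the previous ones:
P = 4/18 × 2/17 × 1/16 × 9/15 = 72/73440 = 1/1020.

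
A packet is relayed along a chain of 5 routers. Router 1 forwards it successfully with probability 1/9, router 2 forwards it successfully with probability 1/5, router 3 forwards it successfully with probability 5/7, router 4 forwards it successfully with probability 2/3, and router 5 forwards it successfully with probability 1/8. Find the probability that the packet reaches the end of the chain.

1/756

Each stage is reached only if all earlier stages succeed, so
P = 1/9 × 1/5 × 5/7 × 2/3 × 1/8 = 10/7560 = 1/756.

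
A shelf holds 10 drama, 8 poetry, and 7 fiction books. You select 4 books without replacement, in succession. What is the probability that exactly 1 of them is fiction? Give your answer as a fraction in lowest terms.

2856/6325

One ordering (fiction drawn first) has probability 7/25 × 18/24 × 17/23 × 16/22 = 34272/303600 = 714/6325.
There are C(4,1) = 4 such orderings, each equally likely, so P = 4 × 714/6325 = 2856/6325.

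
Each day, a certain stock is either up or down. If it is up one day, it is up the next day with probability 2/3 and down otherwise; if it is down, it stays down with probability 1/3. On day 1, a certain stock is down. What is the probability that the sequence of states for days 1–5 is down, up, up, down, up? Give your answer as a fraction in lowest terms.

8/81

Day 1 is given. For each transition, use the conditional probability from the current state:
P(up | down) = 2/3; P(up | up) = 2/3; P(down | up) = 1/3; P(up | down) = 2/3.
P = 2/3 × 2/3 × 1/3 × 2/3 = 8/81.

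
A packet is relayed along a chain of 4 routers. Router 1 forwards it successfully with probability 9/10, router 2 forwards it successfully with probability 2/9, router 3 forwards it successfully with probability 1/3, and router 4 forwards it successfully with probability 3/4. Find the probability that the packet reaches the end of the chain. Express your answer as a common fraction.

Each stage is reached only if all earlier stages succeed, so
P = 9/10 × 2/9 × 1/3 × 3/4 = 54/1080 = 1/20.

1/20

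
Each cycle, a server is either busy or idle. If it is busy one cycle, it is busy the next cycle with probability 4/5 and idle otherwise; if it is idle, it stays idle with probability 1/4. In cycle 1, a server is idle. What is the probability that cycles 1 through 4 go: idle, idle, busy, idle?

3/80

Cycle 1 is given. For each transition, use the conditional probability from the current state:
P(idle | idle) = 1/4; P(busy | idle) = 3/4; P(idle | busy) = 1/5.
P = 1/4 × 3/4 × 1/5 = 3/80.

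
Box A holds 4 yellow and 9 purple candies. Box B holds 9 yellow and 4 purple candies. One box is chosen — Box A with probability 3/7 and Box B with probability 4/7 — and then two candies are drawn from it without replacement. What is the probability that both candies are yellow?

From Box A: P(both yellow) = (4/13)(3/12) = 1/13.
From Box B: P(both yellow) = (9/13)(8/12) = 6/13.
Total probability = (3/7)(1/13) + (4/7)(6/13) = 27/91.

27/91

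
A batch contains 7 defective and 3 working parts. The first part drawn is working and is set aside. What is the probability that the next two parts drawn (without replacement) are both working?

1/36

After the first draw, 2 of the remaining 9 parts are working.
P = 2/9 × 1/8 = 2/72 = 1/36.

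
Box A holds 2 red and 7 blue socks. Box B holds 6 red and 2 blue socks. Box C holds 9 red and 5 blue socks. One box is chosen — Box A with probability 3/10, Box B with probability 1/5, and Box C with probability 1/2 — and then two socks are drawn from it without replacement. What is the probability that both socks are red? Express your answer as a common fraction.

From Box A: P(both red) = (2/9)(1/8) = 1/36.
From Box B: P(both red) = (6/8)(5/7) = 15/28.
From Box C: P(both red) = (9/14)(8/13) = 36/91.
Total probability = (3/10)(1/36) + (1/5)(15/28) + (1/2)(36/91) = 3421/10920.

3421/10920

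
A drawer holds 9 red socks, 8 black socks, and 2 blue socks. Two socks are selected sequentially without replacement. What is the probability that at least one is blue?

35/171

P(no blue) = 17/19 × 16/18 = 272/342 = 136/171.
P(at least one) = 1 − 136/171 = 35/171.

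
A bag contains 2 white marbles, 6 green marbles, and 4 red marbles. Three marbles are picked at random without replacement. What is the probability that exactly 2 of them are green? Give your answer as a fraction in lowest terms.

9/22

One ordering (green drawn first) has probability 6/12 × 5/11 × 6/10 = 180/1320 = 3/22.
There are C(3,2) = 3 such orderings, each equally likely, so P = 3 × 3/22 = 9/22.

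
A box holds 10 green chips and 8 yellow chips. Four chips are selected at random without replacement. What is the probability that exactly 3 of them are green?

One ordering (green drawn first) has probability 10/18 × 9/17 × 8/16 × 8/15 = 5760/73440 = 4/51.
There are C(4,3) = 4 such orderings, each equally likely, so P = 4 × 4/51 = 16/51.

16/51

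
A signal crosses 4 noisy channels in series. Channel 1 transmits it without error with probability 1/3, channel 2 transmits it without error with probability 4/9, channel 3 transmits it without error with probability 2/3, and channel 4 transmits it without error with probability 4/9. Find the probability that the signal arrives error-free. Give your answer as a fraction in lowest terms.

Each stage is reached only if all earlier stages succeed, so
P = 1/3 × 4/9 × 2/3 × 4/9 = 32/729.

32/729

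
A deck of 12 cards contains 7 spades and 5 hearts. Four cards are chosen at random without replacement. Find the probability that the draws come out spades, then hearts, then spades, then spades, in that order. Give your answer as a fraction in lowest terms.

35/396

Multiply the probability of each draw given the previous ones:
P = 7/12 × 5/11 × 6/10 × 5/9 = 1050/11880 = 35/396.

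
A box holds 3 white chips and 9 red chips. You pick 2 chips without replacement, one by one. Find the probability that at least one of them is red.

21/22

P(no red) = 3/12 × 2/11 = 6/132 = 1/22.
P(at least one) = 1 − 1/22 = 21/22.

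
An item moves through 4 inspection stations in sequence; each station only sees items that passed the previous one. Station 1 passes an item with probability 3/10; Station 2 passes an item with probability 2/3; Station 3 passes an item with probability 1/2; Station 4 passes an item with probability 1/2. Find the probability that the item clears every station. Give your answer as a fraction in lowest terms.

1/20

Each stage is reached only if all earlier stages succeed, so
P = 3/10 × 2/3 × 1/2 × 1/2 = 6/120 = 1/20.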